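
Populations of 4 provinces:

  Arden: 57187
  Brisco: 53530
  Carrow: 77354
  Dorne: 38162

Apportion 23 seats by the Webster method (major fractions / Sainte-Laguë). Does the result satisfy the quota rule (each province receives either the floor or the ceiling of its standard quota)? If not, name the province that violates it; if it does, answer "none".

Standard quotas: Arden 5.814, Brisco 5.442, Carrow 7.864, Dorne 3.880.
Webster allocation: Arden 6, Brisco 5, Carrow 8, Dorne 4.
Every allocation lies between the lower and upper quota.

none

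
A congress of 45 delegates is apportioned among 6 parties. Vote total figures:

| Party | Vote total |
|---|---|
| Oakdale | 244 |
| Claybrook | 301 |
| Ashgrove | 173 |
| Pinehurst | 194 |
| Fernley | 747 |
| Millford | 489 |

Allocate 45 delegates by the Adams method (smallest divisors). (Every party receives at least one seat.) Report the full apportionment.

Standard divisor 2148/45 ≈ 47.733; standard quotas: Oakdale 5.112, Claybrook 6.306, Ashgrove 3.624, Pinehurst 4.064, Fernley 15.649, Millford 10.244.
Rounding up gives 6, 7, 4, 5, 16, 11 = 49 seats, so the divisor must be adjusted.
With modified divisor 49.98: modified quotas Oakdale 4.882, Claybrook 6.022, Ashgrove 3.461, Pinehurst 3.882, Fernley 14.946, Millford 9.784.
Rounding up: Oakdale 5, Claybrook 7, Ashgrove 4, Pinehurst 4, Fernley 15, Millford 10 (total 45).

Oakdale=5, Claybrook=7, Ashgrove=4, Pinehurst=4, Fernley=15, Millford=10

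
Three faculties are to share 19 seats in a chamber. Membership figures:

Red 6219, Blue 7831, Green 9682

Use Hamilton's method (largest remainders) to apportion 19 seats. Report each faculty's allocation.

Standard divisor: 23732 ÷ 19 ≈ 1249.053.
Standard quotas: Red 4.9790, Blue 6.2696, Green 7.7515.
Lower quotas: Red 4, Blue 6, Green 7 (sum 17, leaving 2 seats).
Remainders in descending order: Red 0.9790, Green 0.7515, Blue 0.2696.
Largest remainders: Red, Green receive the extra seats.

Red=5; Blue=6; Green=8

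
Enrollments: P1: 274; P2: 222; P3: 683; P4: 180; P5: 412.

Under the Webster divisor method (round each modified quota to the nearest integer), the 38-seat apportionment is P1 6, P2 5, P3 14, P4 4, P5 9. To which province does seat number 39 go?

P3

Priority for the next seat is population ÷ (current seats + 0.5).
Priorities: P1 42.154, P2 40.364, P3 47.103, P4 40.000, P5 43.368.
Highest priority: P3.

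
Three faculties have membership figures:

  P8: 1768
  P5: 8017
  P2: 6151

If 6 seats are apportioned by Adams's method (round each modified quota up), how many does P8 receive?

Standard divisor 15936/6 ≈ 2656; standard quotas: P8 0.666, P5 3.018, P2 2.316.
Rounding up gives 1, 4, 3 = 8 seats, so the divisor must be adjusted.
With modified divisor 3500: modified quotas P8 0.505, P5 2.291, P2 1.757.
Rounding up: P8 1, P5 3, P2 2 (total 6).
P8 receives 1.

1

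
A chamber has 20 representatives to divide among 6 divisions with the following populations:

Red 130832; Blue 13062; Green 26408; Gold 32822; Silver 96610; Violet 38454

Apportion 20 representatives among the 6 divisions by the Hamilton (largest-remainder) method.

The standard divisor is 338188/20 ≈ 16909.4.
Standard quotas: Red 7.7372, Blue 0.7725, Green 1.5617, Gold 1.9411, Silver 5.7134, Violet 2.2741.
Lower quotas: Red 7, Blue 0, Green 1, Gold 1, Silver 5, Violet 2 (sum 16, leaving 4 seats).
Remainders in descending order: Gold 0.9411, Blue 0.7725, Red 0.7372, Silver 0.7134, Green 0.5617, Violet 0.2741.
The surplus seats go to Gold, Blue, Red, Silver.

Red 8, Blue 1, Green 1, Gold 2, Silver 6, Violet 2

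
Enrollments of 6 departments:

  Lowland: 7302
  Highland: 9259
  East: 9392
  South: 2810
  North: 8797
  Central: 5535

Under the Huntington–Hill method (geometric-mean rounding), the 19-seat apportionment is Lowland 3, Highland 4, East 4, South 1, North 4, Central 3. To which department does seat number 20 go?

Priority for the next seat is population ÷ (√(s·(s+1))).
Priorities: Lowland 2107.906, Highland 2070.375, East 2100.115, South 1986.970, North 1967.069, Central 1597.817.
Highest priority: Lowland.

Lowland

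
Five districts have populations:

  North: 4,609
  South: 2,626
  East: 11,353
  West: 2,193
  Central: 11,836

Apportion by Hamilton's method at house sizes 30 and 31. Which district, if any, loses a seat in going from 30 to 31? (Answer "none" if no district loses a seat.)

At 30 seats: North 4, South 2, East 11, West 2, Central 11.
At 31 seats: North 4, South 3, East 11, West 2, Central 11.
No district's allocation decreased.

none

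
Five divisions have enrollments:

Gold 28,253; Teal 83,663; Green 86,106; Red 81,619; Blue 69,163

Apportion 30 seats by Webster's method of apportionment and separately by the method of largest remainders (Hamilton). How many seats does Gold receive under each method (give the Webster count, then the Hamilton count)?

Webster: Gold 2, Teal 7, Green 8, Red 7, Blue 6.
Hamilton: Gold 3, Teal 7, Green 7, Red 7, Blue 6.
Gold gets 2 under Webster and 3 under Hamilton.

2 and 3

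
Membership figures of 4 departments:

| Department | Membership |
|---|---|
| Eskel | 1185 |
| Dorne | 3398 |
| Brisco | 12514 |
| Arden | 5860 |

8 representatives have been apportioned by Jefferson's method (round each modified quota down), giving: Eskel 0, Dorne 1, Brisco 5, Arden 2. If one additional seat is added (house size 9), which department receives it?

Priority for the next seat is population ÷ (current seats + 1).
Priorities: Eskel 1185.000, Dorne 1699.000, Brisco 2085.667, Arden 1953.333.
Highest priority: Brisco.

Brisco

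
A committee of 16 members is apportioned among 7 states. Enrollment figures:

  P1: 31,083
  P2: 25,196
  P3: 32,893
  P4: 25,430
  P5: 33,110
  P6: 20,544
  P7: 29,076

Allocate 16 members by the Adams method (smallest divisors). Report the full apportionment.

Standard divisor 197332/16 ≈ 12333.25; standard quotas: P1 2.520, P2 2.043, P3 2.667, P4 2.062, P5 2.685, P6 1.666, P7 2.358.
Rounding up gives 3, 3, 3, 3, 3, 2, 3 = 20 seats, so the divisor must be adjusted.
With modified divisor 16000: modified quotas P1 1.943, P2 1.575, P3 2.056, P4 1.589, P5 2.069, P6 1.284, P7 1.817.
Rounding up: P1 2, P2 2, P3 3, P4 2, P5 3, P6 2, P7 2 (total 16).

P1: 2; P2: 2; P3: 3; P4: 2; P5: 3; P6: 2; P7: 2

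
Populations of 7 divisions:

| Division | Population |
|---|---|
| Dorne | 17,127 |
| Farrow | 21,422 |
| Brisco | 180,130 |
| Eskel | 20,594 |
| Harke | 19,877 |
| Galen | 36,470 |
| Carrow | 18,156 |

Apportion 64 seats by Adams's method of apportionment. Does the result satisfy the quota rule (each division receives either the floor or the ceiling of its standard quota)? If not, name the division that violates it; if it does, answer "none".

Brisco

Standard quotas: Dorne 3.493, Farrow 4.369, Brisco 36.741, Eskel 4.200, Harke 4.054, Galen 7.439, Carrow 3.703.
Adams allocation: Dorne 4, Farrow 5, Brisco 35, Eskel 4, Harke 4, Galen 8, Carrow 4.
Brisco has quota 36.741 (lower 36, upper 37) but receives 35 — outside the quota interval.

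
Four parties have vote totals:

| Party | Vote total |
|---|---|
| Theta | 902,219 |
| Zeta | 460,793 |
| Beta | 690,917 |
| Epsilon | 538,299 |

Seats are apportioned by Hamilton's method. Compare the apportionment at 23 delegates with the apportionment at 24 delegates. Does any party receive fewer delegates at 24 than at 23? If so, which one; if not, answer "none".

none

At 23 seats: Theta 8, Zeta 4, Beta 6, Epsilon 5.
At 24 seats: Theta 8, Zeta 4, Beta 7, Epsilon 5.
No party's allocation decreased.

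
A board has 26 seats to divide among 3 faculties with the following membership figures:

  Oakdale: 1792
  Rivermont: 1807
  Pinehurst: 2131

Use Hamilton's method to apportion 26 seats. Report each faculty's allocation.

Total 5730; standard divisor 5730/26 ≈ 220.385.
Standard quotas: Oakdale 8.131, Rivermont 8.199, Pinehurst 9.669.
Lower quotas: Oakdale 8, Rivermont 8, Pinehurst 9 (sum 25, leaving 1 seat).
Remainders in descending order: Pinehurst 0.669, Rivermont 0.199, Oakdale 0.131.
The surplus seat goes to Pinehurst.

Oakdale: 8, Rivermont: 8, Pinehurst: 10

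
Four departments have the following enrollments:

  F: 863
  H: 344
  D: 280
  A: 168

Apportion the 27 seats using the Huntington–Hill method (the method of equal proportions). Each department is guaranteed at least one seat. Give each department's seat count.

F: 14, H: 6, D: 4, A: 3

With divisor 62.7: modified quotas F 13.764, H 5.486, D 4.466, A 2.679.
Geometric-mean thresholds: F √(13·14)=13.491, H √(5·6)=5.477, D √(4·5)=4.472, A √(2·3)=2.449.
Each quota rounded against its threshold gives F 14, H 6, D 4, A 3 (total 27).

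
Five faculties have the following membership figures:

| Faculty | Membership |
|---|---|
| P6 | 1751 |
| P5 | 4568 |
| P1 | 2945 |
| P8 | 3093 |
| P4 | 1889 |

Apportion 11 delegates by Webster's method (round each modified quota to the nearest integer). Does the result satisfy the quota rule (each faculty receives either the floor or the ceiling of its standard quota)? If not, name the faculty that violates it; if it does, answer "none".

none

Standard quotas: P6 1.352, P5 3.527, P1 2.274, P8 2.388, P4 1.459.
Webster allocation: P6 1, P5 4, P1 2, P8 2, P4 2.
Every allocation lies between the lower and upper quota.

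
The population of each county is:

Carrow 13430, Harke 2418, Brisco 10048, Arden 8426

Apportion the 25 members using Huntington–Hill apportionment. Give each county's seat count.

Carrow 10; Harke 2; Brisco 7; Arden 6

With divisor 1379: modified quotas Carrow 9.739, Harke 1.753, Brisco 7.286, Arden 6.110.
Geometric-mean thresholds: Carrow √(9·10)=9.487, Harke √(1·2)=1.414, Brisco √(7·8)=7.483, Arden √(6·7)=6.481.
Each quota rounded against its threshold gives Carrow 10, Harke 2, Brisco 7, Arden 6 (total 25).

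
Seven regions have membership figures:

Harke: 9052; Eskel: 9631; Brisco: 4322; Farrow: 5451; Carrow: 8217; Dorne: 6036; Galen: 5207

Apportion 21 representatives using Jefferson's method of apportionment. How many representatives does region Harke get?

Standard divisor 47916/21 ≈ 2281.714; standard quotas: Harke 3.967, Eskel 4.221, Brisco 1.894, Farrow 2.389, Carrow 3.601, Dorne 2.645, Galen 2.282.
Rounding down gives 3, 4, 1, 2, 3, 2, 2 = 17 seats, so the divisor must be adjusted.
With modified divisor 1970: modified quotas Harke 4.595, Eskel 4.889, Brisco 2.194, Farrow 2.767, Carrow 4.171, Dorne 3.064, Galen 2.643.
Rounding down: Harke 4, Eskel 4, Brisco 2, Farrow 2, Carrow 4, Dorne 3, Galen 2 (total 21).
Harke receives 4.

4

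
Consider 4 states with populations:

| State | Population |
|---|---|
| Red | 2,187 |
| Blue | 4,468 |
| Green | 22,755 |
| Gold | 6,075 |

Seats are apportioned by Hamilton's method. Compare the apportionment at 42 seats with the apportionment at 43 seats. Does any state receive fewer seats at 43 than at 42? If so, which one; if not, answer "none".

none

At 42 seats: Red 3, Blue 5, Green 27, Gold 7.
At 43 seats: Red 3, Blue 5, Green 28, Gold 7.
No state's allocation decreased.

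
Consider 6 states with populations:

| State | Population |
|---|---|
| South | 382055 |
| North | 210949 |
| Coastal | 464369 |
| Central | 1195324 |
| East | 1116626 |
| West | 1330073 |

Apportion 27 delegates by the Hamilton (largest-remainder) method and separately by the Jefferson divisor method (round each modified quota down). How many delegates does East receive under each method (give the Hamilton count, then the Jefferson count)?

6 and 7

Hamilton: South 2, North 1, Coastal 3, Central 7, East 6, West 8.
Jefferson: South 2, North 1, Coastal 2, Central 7, East 7, West 8.
East gets 6 under Hamilton and 7 under Jefferson.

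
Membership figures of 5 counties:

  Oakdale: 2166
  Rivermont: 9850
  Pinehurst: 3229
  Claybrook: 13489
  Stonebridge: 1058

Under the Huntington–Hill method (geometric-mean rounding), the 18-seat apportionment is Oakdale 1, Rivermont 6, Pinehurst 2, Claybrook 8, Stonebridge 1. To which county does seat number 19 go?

Priority for the next seat is population ÷ (√(s·(s+1))).
Priorities: Oakdale 1531.593, Rivermont 1519.888, Pinehurst 1318.234, Claybrook 1589.694, Stonebridge 748.119.
Highest priority: Claybrook.

Claybrook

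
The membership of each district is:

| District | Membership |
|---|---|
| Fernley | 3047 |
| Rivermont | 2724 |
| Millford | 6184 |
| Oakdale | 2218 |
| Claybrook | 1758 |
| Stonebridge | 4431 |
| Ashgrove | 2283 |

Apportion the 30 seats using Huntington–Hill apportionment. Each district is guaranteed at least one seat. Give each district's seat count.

With divisor 758: modified quotas Fernley 4.020, Rivermont 3.594, Millford 8.158, Oakdale 2.926, Claybrook 2.319, Stonebridge 5.846, Ashgrove 3.012.
Geometric-mean thresholds: Fernley √(4·5)=4.472, Rivermont √(3·4)=3.464, Millford √(8·9)=8.485, Oakdale √(2·3)=2.449, Claybrook √(2·3)=2.449, Stonebridge √(5·6)=5.477, Ashgrove √(3·4)=3.464.
Each quota rounded against its threshold gives Fernley 4, Rivermont 4, Millford 8, Oakdale 3, Claybrook 2, Stonebridge 6, Ashgrove 3 (total 30).

Fernley=4, Rivermont=4, Millford=8, Oakdale=3, Claybrook=2, Stonebridge=6, Ashgrove=3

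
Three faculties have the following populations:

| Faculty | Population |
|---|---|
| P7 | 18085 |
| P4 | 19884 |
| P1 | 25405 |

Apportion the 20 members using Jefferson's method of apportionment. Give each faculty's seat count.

Standard divisor 63374/20 ≈ 3168.7; standard quotas: P7 5.707, P4 6.275, P1 8.017.
Rounding down gives 5, 6, 8 = 19 seats, so the divisor must be adjusted.
With modified divisor 2900: modified quotas P7 6.236, P4 6.857, P1 8.760.
Rounding down: P7 6, P4 6, P1 8 (total 20).

P7 6, P4 6, P1 8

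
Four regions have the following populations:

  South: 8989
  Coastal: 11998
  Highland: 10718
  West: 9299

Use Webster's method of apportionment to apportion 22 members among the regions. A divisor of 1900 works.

With modified divisor 1900: modified quotas South 4.731, Coastal 6.315, Highland 5.641, West 4.894.
Rounding to the nearest integer: South 5, Coastal 6, Highland 6, West 5 (total 22).

South 5; Coastal 6; Highland 6; West 5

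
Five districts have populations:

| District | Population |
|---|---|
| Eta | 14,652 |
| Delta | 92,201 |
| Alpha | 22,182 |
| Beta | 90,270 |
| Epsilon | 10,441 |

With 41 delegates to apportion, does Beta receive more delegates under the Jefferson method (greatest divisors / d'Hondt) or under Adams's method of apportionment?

Jefferson

Jefferson: Eta 2, Delta 17, Alpha 4, Beta 17, Epsilon 1.
Adams: Eta 3, Delta 16, Alpha 4, Beta 16, Epsilon 2.
Beta gets 17 under Jefferson and 16 under Adams.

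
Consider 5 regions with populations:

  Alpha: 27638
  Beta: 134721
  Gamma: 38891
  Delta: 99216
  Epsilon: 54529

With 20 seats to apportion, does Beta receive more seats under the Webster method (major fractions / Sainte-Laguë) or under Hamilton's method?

Webster: Alpha 2, Beta 7, Gamma 2, Delta 6, Epsilon 3.
Hamilton: Alpha 1, Beta 8, Gamma 2, Delta 6, Epsilon 3.
Beta gets 7 under Webster and 8 under Hamilton.

Hamilton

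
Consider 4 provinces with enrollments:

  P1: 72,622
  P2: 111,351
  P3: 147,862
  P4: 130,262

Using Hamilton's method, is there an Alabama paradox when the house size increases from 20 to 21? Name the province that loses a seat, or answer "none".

none

At 20 seats: P1 3, P2 5, P3 6, P4 6.
At 21 seats: P1 3, P2 5, P3 7, P4 6.
No province's allocation decreased.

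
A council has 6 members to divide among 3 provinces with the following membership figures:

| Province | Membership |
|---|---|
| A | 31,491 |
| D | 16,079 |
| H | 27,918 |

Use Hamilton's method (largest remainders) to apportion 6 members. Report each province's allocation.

A 3, D 1, H 2

Standard divisor: 75488 ÷ 6 ≈ 12581.333.
Standard quotas: A 2.5030, D 1.2780, H 2.2190.
Lower quotas: A 2, D 1, H 2 (sum 5, leaving 1 seat).
Remainders in descending order: A 0.5030, D 0.2780, H 0.2190.
Largest remainder: A receives the extra seat.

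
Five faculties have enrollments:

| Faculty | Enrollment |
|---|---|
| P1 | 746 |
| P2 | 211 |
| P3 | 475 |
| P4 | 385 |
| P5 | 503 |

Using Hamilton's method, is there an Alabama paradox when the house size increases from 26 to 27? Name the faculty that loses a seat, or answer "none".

At 26 seats: P1 8, P2 3, P3 5, P4 4, P5 6.
At 27 seats: P1 9, P2 2, P3 6, P4 4, P5 6.
P2 drops from 3 to 2.

P2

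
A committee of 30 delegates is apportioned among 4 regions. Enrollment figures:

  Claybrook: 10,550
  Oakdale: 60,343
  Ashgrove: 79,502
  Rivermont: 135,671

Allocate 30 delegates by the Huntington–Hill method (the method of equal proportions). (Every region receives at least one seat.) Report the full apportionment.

With divisor 9366: modified quotas Claybrook 1.126, Oakdale 6.443, Ashgrove 8.488, Rivermont 14.485.
Geometric-mean thresholds: Claybrook √(1·2)=1.414, Oakdale √(6·7)=6.481, Ashgrove √(8·9)=8.485, Rivermont √(14·15)=14.491.
Each quota rounded against its threshold gives Claybrook 1, Oakdale 6, Ashgrove 9, Rivermont 14 (total 30).

Claybrook=1, Oakdale=6, Ashgrove=9, Rivermont=14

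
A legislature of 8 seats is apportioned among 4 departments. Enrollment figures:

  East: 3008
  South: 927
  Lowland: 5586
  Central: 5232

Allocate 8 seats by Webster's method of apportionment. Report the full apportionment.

East: 2, South: 0, Lowland: 3, Central: 3

Standard divisor 14753/8 ≈ 1844.125; standard quotas: East 1.631, South 0.503, Lowland 3.029, Central 2.837.
Rounding to the nearest integer gives 2, 1, 3, 3 = 9 seats, so the divisor must be adjusted.
With modified divisor 1959.93: modified quotas East 1.535, South 0.473, Lowland 2.850, Central 2.669.
Rounding to the nearest integer: East 2, South 0, Lowland 3, Central 3 (total 8).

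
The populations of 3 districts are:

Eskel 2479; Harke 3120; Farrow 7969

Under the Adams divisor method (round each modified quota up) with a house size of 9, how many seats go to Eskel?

2

Standard divisor 13568/9 ≈ 1507.556; standard quotas: Eskel 1.644, Harke 2.070, Farrow 5.286.
Rounding up gives 2, 3, 6 = 11 seats, so the divisor must be adjusted.
With modified divisor 1800: modified quotas Eskel 1.377, Harke 1.733, Farrow 4.427.
Rounding up: Eskel 2, Harke 2, Farrow 5 (total 9).
Eskel receives 2.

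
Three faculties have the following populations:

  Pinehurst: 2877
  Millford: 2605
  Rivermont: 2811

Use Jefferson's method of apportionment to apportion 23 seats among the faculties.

Pinehurst 8, Millford 7, Rivermont 8

Standard divisor 8293/23 ≈ 360.565; standard quotas: Pinehurst 7.979, Millford 7.225, Rivermont 7.796.
Rounding down gives 7, 7, 7 = 21 seats, so the divisor must be adjusted.
With modified divisor 340: modified quotas Pinehurst 8.462, Millford 7.662, Rivermont 8.268.
Rounding down: Pinehurst 8, Millford 7, Rivermont 8 (total 23).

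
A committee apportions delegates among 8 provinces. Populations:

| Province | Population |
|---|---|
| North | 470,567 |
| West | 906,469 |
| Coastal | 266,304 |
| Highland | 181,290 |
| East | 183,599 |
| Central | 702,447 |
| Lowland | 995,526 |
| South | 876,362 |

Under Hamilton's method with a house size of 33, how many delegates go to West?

7

Standard divisor: 4582564 ÷ 33 ≈ 138865.576.
Standard quotas: North 3.3887, West 6.5277, Coastal 1.9177, Highland 1.3055, East 1.3221, Central 5.0585, Lowland 7.1690, South 6.3109.
Lower quotas: North 3, West 6, Coastal 1, Highland 1, East 1, Central 5, Lowland 7, South 6 (sum 30, leaving 3 seats).
Remainders in descending order: Coastal 0.9177, West 0.5277, North 0.3887, East 0.3221, South 0.3109, Highland 0.3055, Lowland 0.1690, Central 0.0585.
Largest remainders: Coastal, West, North receive the extra seats.
West receives 7.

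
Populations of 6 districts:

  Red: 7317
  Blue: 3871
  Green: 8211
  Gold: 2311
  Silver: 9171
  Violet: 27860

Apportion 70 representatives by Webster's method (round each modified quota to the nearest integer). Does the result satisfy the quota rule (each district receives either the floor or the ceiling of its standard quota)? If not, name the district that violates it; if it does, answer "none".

Standard quotas: Red 8.719, Blue 4.613, Green 9.785, Gold 2.754, Silver 10.929, Violet 33.200.
Webster allocation: Red 9, Blue 5, Green 10, Gold 3, Silver 11, Violet 32.
Violet has quota 33.200 (lower 33, upper 34) but receives 32 — outside the quota interval.

Violet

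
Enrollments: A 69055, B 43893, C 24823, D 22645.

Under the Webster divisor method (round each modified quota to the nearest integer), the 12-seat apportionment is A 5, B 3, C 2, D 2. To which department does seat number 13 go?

Priority for the next seat is population ÷ (current seats + 0.5).
Priorities: A 12555.455, B 12540.857, C 9929.200, D 9058.000.
Highest priority: A.

A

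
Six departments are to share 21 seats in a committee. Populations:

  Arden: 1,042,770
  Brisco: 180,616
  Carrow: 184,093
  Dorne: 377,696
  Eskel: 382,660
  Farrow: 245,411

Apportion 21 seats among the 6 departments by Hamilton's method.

Arden 9, Brisco 2, Carrow 2, Dorne 3, Eskel 3, Farrow 2

The standard divisor is 2413246/21 ≈ 114916.476.
Standard quotas: Arden 9.0742, Brisco 1.5717, Carrow 1.6020, Dorne 3.2867, Eskel 3.3299, Farrow 2.1356.
Lower quotas: Arden 9, Brisco 1, Carrow 1, Dorne 3, Eskel 3, Farrow 2 (sum 19, leaving 2 seats).
Remainders in descending order: Carrow 0.6020, Brisco 0.5717, Eskel 0.3299, Dorne 0.2867, Farrow 0.1356, Arden 0.0742.
Largest remainders: Carrow, Brisco receive the extra seats.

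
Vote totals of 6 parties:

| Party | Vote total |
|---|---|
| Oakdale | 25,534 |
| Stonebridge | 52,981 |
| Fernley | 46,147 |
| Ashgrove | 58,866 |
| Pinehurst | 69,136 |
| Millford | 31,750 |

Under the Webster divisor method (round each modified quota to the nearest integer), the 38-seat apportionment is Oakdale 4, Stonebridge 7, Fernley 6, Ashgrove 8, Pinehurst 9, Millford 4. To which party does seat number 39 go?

Priority for the next seat is population ÷ (current seats + 0.5).
Priorities: Oakdale 5674.222, Stonebridge 7064.133, Fernley 7099.538, Ashgrove 6925.412, Pinehurst 7277.474, Millford 7055.556.
Highest priority: Pinehurst.

Pinehurst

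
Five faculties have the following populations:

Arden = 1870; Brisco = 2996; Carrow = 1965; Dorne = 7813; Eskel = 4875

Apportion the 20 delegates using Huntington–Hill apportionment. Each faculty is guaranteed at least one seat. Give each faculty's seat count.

Arden 2, Brisco 3, Carrow 2, Dorne 8, Eskel 5

With divisor 982: modified quotas Arden 1.904, Brisco 3.051, Carrow 2.001, Dorne 7.956, Eskel 4.964.
Geometric-mean thresholds: Arden √(1·2)=1.414, Brisco √(3·4)=3.464, Carrow √(2·3)=2.449, Dorne √(7·8)=7.483, Eskel √(4·5)=4.472.
Each quota rounded against its threshold gives Arden 2, Brisco 3, Carrow 2, Dorne 8, Eskel 5 (total 20).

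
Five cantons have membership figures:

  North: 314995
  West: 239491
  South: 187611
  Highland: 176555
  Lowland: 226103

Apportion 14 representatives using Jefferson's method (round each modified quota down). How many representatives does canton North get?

Standard divisor 1144755/14 ≈ 81768.214; standard quotas: North 3.852, West 2.929, South 2.294, Highland 2.159, Lowland 2.765.
Rounding down gives 3, 2, 2, 2, 2 = 11 seats, so the divisor must be adjusted.
With modified divisor 69200: modified quotas North 4.552, West 3.461, South 2.711, Highland 2.551, Lowland 3.267.
Rounding down: North 4, West 3, South 2, Highland 2, Lowland 3 (total 14).
North receives 4.

4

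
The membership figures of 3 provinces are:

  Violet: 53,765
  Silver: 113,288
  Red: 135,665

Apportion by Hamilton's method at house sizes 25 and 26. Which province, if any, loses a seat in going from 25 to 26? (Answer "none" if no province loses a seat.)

At 25 seats: Violet 5, Silver 9, Red 11.
At 26 seats: Violet 4, Silver 10, Red 12.
Violet drops from 5 to 4.

Violet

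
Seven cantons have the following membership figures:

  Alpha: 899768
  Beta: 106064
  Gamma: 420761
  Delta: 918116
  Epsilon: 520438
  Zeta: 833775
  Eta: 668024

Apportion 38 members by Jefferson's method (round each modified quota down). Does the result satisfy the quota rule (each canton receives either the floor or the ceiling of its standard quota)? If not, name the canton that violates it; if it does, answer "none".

Standard quotas: Alpha 7.830, Beta 0.923, Gamma 3.661, Delta 7.989, Epsilon 4.529, Zeta 7.255, Eta 5.813.
Jefferson allocation: Alpha 8, Beta 1, Gamma 4, Delta 8, Epsilon 4, Zeta 7, Eta 6.
Every allocation lies between the lower and upper quota.

none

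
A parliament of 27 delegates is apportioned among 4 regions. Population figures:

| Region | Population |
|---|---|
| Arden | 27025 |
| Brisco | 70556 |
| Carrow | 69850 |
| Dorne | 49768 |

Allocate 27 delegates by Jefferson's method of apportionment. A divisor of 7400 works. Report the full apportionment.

Arden: 3; Brisco: 9; Carrow: 9; Dorne: 6

With modified divisor 7400: modified quotas Arden 3.652, Brisco 9.535, Carrow 9.439, Dorne 6.725.
Rounding down: Arden 3, Brisco 9, Carrow 9, Dorne 6 (total 27).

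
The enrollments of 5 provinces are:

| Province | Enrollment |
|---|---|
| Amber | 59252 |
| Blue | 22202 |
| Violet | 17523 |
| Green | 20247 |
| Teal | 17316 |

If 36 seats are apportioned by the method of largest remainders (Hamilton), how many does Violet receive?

Standard divisor: 136540 ÷ 36 ≈ 3792.778.
Standard quotas: Amber 15.6223, Blue 5.8538, Violet 4.6201, Green 5.3383, Teal 4.5655.
Lower quotas: Amber 15, Blue 5, Violet 4, Green 5, Teal 4 (sum 33, leaving 3 seats).
Remainders in descending order: Blue 0.8538, Amber 0.6223, Violet 0.6201, Teal 0.5655, Green 0.3383.
Largest remainders: Blue, Amber, Violet receive the extra seats.
Violet receives 5.

5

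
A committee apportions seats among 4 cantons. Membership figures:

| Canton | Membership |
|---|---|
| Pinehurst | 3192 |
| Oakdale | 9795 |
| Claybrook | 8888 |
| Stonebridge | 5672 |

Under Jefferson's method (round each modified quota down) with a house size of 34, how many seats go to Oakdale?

Standard divisor 27547/34 ≈ 810.206; standard quotas: Pinehurst 3.940, Oakdale 12.090, Claybrook 10.970, Stonebridge 7.001.
Rounding down gives 3, 12, 10, 7 = 32 seats, so the divisor must be adjusted.
With modified divisor 780: modified quotas Pinehurst 4.092, Oakdale 12.558, Claybrook 11.395, Stonebridge 7.272.
Rounding down: Pinehurst 4, Oakdale 12, Claybrook 11, Stonebridge 7 (total 34).
Oakdale receives 12.

12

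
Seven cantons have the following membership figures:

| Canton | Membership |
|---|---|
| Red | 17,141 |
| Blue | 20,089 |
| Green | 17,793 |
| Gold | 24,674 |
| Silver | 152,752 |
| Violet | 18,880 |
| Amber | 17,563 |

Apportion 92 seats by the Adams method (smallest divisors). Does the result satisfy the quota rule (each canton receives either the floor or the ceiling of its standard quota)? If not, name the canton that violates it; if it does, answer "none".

Standard quotas: Red 5.865, Blue 6.873, Green 6.088, Gold 8.442, Silver 52.263, Violet 6.460, Amber 6.009.
Adams allocation: Red 6, Blue 7, Green 6, Gold 9, Silver 51, Violet 7, Amber 6.
Silver has quota 52.263 (lower 52, upper 53) but receives 51 — outside the quota interval.

Silver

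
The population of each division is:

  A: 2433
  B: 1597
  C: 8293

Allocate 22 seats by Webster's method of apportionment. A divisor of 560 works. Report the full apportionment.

A: 4; B: 3; C: 15

With modified divisor 560: modified quotas A 4.345, B 2.852, C 14.809.
Rounding to the nearest integer: A 4, B 3, C 15 (total 22).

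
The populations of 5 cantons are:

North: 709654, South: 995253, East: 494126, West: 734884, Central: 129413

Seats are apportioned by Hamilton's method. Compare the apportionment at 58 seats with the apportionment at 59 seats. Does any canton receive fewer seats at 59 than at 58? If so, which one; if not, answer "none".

Central

At 58 seats: North 13, South 19, East 9, West 14, Central 3.
At 59 seats: North 14, South 19, East 10, West 14, Central 2.
Central drops from 3 to 2.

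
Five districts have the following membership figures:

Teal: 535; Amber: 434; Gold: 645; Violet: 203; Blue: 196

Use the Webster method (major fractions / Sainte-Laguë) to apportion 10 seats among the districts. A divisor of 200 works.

Teal 3; Amber 2; Gold 3; Violet 1; Blue 1

With modified divisor 200: modified quotas Teal 2.675, Amber 2.170, Gold 3.225, Violet 1.015, Blue 0.980.
Rounding to the nearest integer: Teal 3, Amber 2, Gold 3, Violet 1, Blue 1 (total 10).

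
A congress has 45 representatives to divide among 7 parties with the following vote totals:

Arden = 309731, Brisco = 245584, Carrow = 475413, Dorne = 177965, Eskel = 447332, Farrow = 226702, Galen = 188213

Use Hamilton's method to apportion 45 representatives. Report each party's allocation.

The standard divisor is 2070940/45 ≈ 46020.889.
Standard quotas: Arden 6.7302, Brisco 5.3364, Carrow 10.3304, Dorne 3.8670, Eskel 9.7202, Farrow 4.9261, Galen 4.0897.
Lower quotas: Arden 6, Brisco 5, Carrow 10, Dorne 3, Eskel 9, Farrow 4, Galen 4 (sum 41, leaving 4 seats).
Remainders in descending order: Farrow 0.9261, Dorne 0.8670, Arden 0.7302, Eskel 0.7202, Brisco 0.3364, Carrow 0.3304, Galen 0.0897.
Largest remainders: Farrow, Dorne, Arden, Eskel receive the extra seats.

Arden: 7; Brisco: 5; Carrow: 10; Dorne: 4; Eskel: 10; Farrow: 5; Galen: 4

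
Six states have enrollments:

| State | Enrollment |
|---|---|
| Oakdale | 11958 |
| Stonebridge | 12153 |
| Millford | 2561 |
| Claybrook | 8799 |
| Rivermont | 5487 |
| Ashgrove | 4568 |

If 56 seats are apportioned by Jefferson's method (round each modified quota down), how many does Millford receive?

3

Standard divisor 45526/56 ≈ 812.964; standard quotas: Oakdale 14.709, Stonebridge 14.949, Millford 3.150, Claybrook 10.823, Rivermont 6.749, Ashgrove 5.619.
Rounding down gives 14, 14, 3, 10, 6, 5 = 52 seats, so the divisor must be adjusted.
With modified divisor 770: modified quotas Oakdale 15.530, Stonebridge 15.783, Millford 3.326, Claybrook 11.427, Rivermont 7.126, Ashgrove 5.932.
Rounding down: Oakdale 15, Stonebridge 15, Millford 3, Claybrook 11, Rivermont 7, Ashgrove 5 (total 56).
Millford receives 3.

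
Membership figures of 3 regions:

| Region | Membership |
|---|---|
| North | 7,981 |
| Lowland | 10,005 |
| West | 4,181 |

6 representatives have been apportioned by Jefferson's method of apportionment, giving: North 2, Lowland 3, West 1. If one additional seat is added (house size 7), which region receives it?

Priority for the next seat is population ÷ (current seats + 1).
Priorities: North 2660.333, Lowland 2501.250, West 2090.500.
Highest priority: North.

North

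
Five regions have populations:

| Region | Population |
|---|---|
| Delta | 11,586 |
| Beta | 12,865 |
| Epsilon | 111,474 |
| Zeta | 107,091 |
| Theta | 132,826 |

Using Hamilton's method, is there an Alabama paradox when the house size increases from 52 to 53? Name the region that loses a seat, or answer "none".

At 52 seats: Delta 2, Beta 2, Epsilon 15, Zeta 15, Theta 18.
At 53 seats: Delta 1, Beta 2, Epsilon 16, Zeta 15, Theta 19.
Delta drops from 2 to 1.

Delta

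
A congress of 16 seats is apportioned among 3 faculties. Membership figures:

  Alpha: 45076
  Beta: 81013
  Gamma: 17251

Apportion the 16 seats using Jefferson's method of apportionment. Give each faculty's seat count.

Standard divisor 143340/16 ≈ 8958.75; standard quotas: Alpha 5.032, Beta 9.043, Gamma 1.926.
Rounding down gives 5, 9, 1 = 15 seats, so the divisor must be adjusted.
With modified divisor 8400: modified quotas Alpha 5.366, Beta 9.644, Gamma 2.054.
Rounding down: Alpha 5, Beta 9, Gamma 2 (total 16).

Alpha: 5, Beta: 9, Gamma: 2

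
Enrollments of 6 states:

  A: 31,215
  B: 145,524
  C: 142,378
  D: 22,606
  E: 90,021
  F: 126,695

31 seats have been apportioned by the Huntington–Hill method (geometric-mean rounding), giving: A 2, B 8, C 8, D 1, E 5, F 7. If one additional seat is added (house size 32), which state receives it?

Priority for the next seat is population ÷ (√(s·(s+1))).
Priorities: A 12743.470, B 17150.168, C 16779.408, D 15984.856, E 16435.511, F 16930.332.
Highest priority: B.

B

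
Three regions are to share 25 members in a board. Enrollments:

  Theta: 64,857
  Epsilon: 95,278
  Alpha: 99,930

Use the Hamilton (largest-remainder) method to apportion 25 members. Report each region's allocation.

Theta: 6, Epsilon: 9, Alpha: 10

Total 260065; standard divisor 260065/25 ≈ 10402.6.
Standard quotas: Theta 6.2347, Epsilon 9.1591, Alpha 9.6063.
Lower quotas: Theta 6, Epsilon 9, Alpha 9 (sum 24, leaving 1 seat).
Remainders in descending order: Alpha 0.6063, Theta 0.2347, Epsilon 0.1591.
The surplus seat goes to Alpha.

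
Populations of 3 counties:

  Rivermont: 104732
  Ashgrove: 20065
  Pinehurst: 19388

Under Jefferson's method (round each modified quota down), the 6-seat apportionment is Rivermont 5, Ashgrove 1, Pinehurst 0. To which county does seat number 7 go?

Priority for the next seat is population ÷ (current seats + 1).
Priorities: Rivermont 17455.333, Ashgrove 10032.500, Pinehurst 19388.000.
Highest priority: Pinehurst.

Pinehurst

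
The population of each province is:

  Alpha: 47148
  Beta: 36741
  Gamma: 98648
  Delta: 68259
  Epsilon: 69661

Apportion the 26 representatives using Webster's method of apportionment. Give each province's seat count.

Alpha 4, Beta 3, Gamma 8, Delta 5, Epsilon 6

Standard divisor 320457/26 ≈ 12325.269; standard quotas: Alpha 3.825, Beta 2.981, Gamma 8.004, Delta 5.538, Epsilon 5.652.
Rounding to the nearest integer gives 4, 3, 8, 6, 6 = 27 seats, so the divisor must be adjusted.
With modified divisor 12500: modified quotas Alpha 3.772, Beta 2.939, Gamma 7.892, Delta 5.461, Epsilon 5.573.
Rounding to the nearest integer: Alpha 4, Beta 3, Gamma 8, Delta 5, Epsilon 6 (total 26).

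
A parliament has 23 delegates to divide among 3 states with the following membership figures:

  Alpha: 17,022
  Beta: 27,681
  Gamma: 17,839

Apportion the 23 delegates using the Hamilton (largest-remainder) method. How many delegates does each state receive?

Total 62542; standard divisor 62542/23 ≈ 2719.217.
Standard quotas: Alpha 6.2599, Beta 10.1798, Gamma 6.5603.
Lower quotas: Alpha 6, Beta 10, Gamma 6 (sum 22, leaving 1 seat).
Remainders in descending order: Gamma 0.5603, Alpha 0.2599, Beta 0.1798.
Largest remainder: Gamma receives the extra seat.

Alpha 6; Beta 10; Gamma 7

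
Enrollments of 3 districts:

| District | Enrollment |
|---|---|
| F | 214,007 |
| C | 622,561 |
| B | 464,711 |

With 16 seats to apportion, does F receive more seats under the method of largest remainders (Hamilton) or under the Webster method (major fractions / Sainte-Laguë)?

Hamilton: F 2, C 8, B 6.
Webster: F 3, C 7, B 6.
F gets 2 under Hamilton and 3 under Webster.

Webster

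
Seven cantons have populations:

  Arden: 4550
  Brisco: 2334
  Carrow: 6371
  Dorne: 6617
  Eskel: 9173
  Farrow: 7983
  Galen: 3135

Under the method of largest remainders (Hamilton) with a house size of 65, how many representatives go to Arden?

7

Standard divisor: 40163 ÷ 65 ≈ 617.892.
Standard quotas: Arden 7.3637, Brisco 3.7774, Carrow 10.3109, Dorne 10.7090, Eskel 14.8456, Farrow 12.9197, Galen 5.0737.
Lower quotas: Arden 7, Brisco 3, Carrow 10, Dorne 10, Eskel 14, Farrow 12, Galen 5 (sum 61, leaving 4 seats).
Remainders in descending order: Farrow 0.9197, Eskel 0.8456, Brisco 0.7774, Dorne 0.7090, Arden 0.3637, Carrow 0.3109, Galen 0.0737.
Largest remainders: Farrow, Eskel, Brisco, Dorne receive the extra seats.
Arden receives 7.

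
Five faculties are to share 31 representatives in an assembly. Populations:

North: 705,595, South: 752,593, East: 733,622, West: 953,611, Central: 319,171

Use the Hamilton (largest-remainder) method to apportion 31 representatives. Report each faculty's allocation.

North 6, South 7, East 7, West 8, Central 3

The standard divisor is 3464592/31 ≈ 111761.032.
Standard quotas: North 6.3134, South 6.7339, East 6.5642, West 8.5326, Central 2.8558.
Lower quotas: North 6, South 6, East 6, West 8, Central 2 (sum 28, leaving 3 seats).
Remainders in descending order: Central 0.8558, South 0.7339, East 0.5642, West 0.5326, North 0.3134.
The surplus seats go to Central, South, East.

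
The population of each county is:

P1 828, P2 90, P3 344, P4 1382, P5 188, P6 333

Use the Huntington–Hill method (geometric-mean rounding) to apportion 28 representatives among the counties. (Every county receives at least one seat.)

With divisor 115: modified quotas P1 7.200, P2 0.783, P3 2.991, P4 12.017, P5 1.635, P6 2.896.
Geometric-mean thresholds: P1 √(7·8)=7.483, P2 (min 1), P3 √(2·3)=2.449, P4 √(12·13)=12.490, P5 √(1·2)=1.414, P6 √(2·3)=2.449.
Each quota rounded against its threshold gives P1 7, P2 1, P3 3, P4 12, P5 2, P6 3 (total 28).

P1=7; P2=1; P3=3; P4=12; P5=2; P6=3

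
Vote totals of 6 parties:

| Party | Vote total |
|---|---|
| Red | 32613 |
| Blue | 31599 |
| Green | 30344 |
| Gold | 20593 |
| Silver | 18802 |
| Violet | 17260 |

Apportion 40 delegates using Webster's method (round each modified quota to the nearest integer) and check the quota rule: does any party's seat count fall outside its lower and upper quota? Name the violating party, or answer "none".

Standard quotas: Red 8.627, Blue 8.359, Green 8.027, Gold 5.447, Silver 4.974, Violet 4.566.
Webster allocation: Red 9, Blue 8, Green 8, Gold 5, Silver 5, Violet 5.
Every allocation lies between the lower and upper quota.

none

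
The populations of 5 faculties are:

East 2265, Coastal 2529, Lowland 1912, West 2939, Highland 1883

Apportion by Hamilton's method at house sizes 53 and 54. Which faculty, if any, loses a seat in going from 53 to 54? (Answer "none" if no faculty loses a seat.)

At 53 seats: East 10, Coastal 12, Lowland 9, West 13, Highland 9.
At 54 seats: East 10, Coastal 12, Lowland 9, West 14, Highland 9.
No faculty's allocation decreased.

none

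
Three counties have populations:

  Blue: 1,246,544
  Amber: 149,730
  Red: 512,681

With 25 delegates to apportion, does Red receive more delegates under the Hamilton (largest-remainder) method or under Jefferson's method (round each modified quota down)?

Hamilton

Hamilton: Blue 16, Amber 2, Red 7.
Jefferson: Blue 17, Amber 2, Red 6.
Red gets 7 under Hamilton and 6 under Jefferson.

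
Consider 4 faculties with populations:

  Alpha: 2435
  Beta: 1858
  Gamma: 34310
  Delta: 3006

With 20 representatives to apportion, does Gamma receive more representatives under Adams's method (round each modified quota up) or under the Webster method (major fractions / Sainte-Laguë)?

Webster

Adams: Alpha 2, Beta 1, Gamma 15, Delta 2.
Webster: Alpha 1, Beta 1, Gamma 17, Delta 1.
Gamma gets 15 under Adams and 17 under Webster.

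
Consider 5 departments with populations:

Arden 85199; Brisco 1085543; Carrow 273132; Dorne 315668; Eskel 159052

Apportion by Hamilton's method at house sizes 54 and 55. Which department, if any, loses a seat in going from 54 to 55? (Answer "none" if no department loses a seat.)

At 54 seats: Arden 2, Brisco 31, Carrow 8, Dorne 9, Eskel 4.
At 55 seats: Arden 2, Brisco 31, Carrow 8, Dorne 9, Eskel 5.
No department's allocation decreased.

none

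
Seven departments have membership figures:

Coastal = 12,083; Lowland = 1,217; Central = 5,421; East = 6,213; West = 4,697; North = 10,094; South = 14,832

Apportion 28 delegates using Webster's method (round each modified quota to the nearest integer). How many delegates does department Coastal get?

6

Standard divisor 54557/28 ≈ 1948.464; standard quotas: Coastal 6.201, Lowland 0.625, Central 2.782, East 3.189, West 2.411, North 5.180, South 7.612.
Rounding to the nearest integer gives Coastal 6, Lowland 1, Central 3, East 3, West 2, North 5, South 8 — total 28, matching the house size, so no adjustment is needed.
Coastal receives 6.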